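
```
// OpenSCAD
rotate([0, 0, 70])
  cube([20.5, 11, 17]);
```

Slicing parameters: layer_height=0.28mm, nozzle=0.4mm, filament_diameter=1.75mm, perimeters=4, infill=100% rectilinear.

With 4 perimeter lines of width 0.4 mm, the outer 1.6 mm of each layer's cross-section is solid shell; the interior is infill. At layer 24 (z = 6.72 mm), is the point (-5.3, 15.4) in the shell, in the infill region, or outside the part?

shell

At z = 6.72 mm: the cube is present — its section is the full 20.5×11 rectangle; (rotated 70° about Z; rotation is an isometry so areas/perimeters/island counts are preserved). Overall, the cross-section is a single solid region. Undo the 70° rotation: the query point maps to (12.659, 10.247) in the un-rotated model frame. The nearest boundary edge runs (20.50, 11.00)→(0.00, 11.00); distance from the point to it = 0.75 mm. The point is inside the cross-section, 0.75 mm from the nearest boundary — within the 1.6 mm shell band (4 × 0.4).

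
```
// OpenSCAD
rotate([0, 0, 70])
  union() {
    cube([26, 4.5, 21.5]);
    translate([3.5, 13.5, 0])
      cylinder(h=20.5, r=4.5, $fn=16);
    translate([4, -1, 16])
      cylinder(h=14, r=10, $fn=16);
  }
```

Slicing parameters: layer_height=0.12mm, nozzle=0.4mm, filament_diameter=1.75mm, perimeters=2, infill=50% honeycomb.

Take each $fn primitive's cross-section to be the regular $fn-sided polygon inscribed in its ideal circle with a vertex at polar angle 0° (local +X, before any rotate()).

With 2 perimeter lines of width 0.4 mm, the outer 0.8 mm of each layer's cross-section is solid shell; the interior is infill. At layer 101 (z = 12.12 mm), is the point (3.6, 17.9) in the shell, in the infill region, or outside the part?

infill

At z = 12.12 mm: the cube (footprint 26×4.5) is included at this height; the cylinder at (3.5, 13.5): section is a regular 16-gon, circumradius r=4.5; the cylinder at (4, -1) is absent (z outside [16, 30]); Combining (union): the 2 present regions are separate (no shared area or edge), so areas and boundary lengths simply add and each stays a separate island — 2 connected regions; (rotated 70° about Z; rotation is an isometry so areas/perimeters/island counts are preserved). Overall, the cross-section has 2 separate islands. Undo the 70° rotation: the query point maps to (18.052, 2.739) in the un-rotated model frame. The nearest boundary edge runs (0.00, 4.50)→(26.00, 4.50); distance from the point to it = 1.76 mm. (Shell/infill is judged within the island containing the point — the largest one.) The point is inside the cross-section and 1.76 mm from the nearest boundary — more than the 0.8 mm shell width (2 × 0.4), so it's in the infill interior.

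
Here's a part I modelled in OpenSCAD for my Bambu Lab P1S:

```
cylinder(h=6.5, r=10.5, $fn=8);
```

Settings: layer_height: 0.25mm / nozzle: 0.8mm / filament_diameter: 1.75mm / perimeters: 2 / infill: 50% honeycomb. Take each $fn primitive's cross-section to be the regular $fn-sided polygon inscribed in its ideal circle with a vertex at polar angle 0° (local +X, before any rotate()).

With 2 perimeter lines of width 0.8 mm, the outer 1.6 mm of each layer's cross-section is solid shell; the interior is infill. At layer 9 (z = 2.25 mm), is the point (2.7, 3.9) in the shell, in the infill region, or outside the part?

infill

At z = 2.25 mm: the r=10.5 cylinder contributes a regular 8-gon of circumradius 10.5. Overall, the cross-section is a single solid region. The nearest boundary edge runs (7.42, 7.42)→(0.00, 10.50); distance from the point to it = 5.06 mm. The point is inside the cross-section and 5.06 mm from the nearest boundary — more than the 1.6 mm shell width (2 × 0.8), so it's in the infill interior.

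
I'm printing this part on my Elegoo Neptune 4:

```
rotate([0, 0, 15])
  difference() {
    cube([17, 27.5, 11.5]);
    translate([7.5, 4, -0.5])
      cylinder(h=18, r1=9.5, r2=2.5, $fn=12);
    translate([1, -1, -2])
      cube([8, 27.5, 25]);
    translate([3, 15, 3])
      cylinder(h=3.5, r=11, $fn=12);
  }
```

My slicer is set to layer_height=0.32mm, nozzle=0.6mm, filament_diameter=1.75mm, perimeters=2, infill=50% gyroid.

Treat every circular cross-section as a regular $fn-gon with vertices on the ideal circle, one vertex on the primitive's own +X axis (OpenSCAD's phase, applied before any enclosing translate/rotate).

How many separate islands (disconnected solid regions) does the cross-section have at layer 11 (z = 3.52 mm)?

2

At z = 3.52 mm: the cube (footprint 17×27.5) is included at this height; the cone at (7.5, 4): at t=0.223 of its height the radius interpolates to r₁+(r₂−r₁)t = 7.937, giving a regular 12-gon of that circumradius; the 8×27.5 cube at (1, -1) contributes its full rectangle; the r=11 cylinder at (3, 15) contributes a regular 12-gon of circumradius 11; After the difference (first − rest): starting from the 17×27.5 cube, the cone at (7.5, 4) partially overlaps it — only the 152.98 mm² overlap (of its 188.97 mm²) is removed, clipping the outline; the 8×27.5 cube at (1, -1) partially overlaps it — only the 124.81 mm² overlap (of its 220.00 mm²) is removed, clipping the outline; the r=11 cylinder at (3, 15) partially overlaps it — only the 66.03 mm² overlap (of its 363.00 mm²) is removed, clipping the outline — 2 connected regions; (rotated 15° about Z; rotation is an isometry so areas/perimeters/island counts are preserved). Overall, the cross-section has 2 separate islands. Island count = 2.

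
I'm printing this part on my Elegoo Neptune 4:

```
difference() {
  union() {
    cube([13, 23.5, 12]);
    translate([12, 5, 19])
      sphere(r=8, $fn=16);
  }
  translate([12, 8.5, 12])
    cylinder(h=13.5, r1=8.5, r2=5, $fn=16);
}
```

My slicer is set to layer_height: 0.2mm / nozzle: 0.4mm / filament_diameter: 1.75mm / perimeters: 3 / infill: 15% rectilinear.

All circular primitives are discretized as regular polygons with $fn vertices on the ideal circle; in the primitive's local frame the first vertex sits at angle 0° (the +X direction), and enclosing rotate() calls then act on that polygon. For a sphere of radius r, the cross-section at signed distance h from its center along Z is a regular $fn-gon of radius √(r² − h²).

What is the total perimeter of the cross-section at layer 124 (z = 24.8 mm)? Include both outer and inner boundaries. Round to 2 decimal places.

At z = 24.8 mm: the cube is not intersected at this z (z outside [0, 12]); the r=8 sphere at (12, 5) contributes a regular 16-gon of circumradius √(8²−5.8²) = 5.510 (perimeter = 2·16·5.510·sin(180°/16) = 34.40 mm); Taking the union: only the r=8 sphere at (12, 5) is present, so the union is just that shape — boundary = 34.40 mm; the cone at (12, 8.5) contributes a regular 16-gon of circumradius 5.181 (interpolated between r1=8.5 and r2=5 at t=0.948) (perimeter = 2·16·5.181·sin(180°/16) = 32.35 mm); Subtracting the remaining from the first: starting from that combined region, the cone at (12, 8.5) partially overlaps it — only the 51.14 mm² overlap (of its 82.19 mm²) is removed, clipping the outline — boundary = 35.79 mm. Overall, the cross-section is a single solid region. Total boundary length (outer) = 35.79 mm.

35.79 mm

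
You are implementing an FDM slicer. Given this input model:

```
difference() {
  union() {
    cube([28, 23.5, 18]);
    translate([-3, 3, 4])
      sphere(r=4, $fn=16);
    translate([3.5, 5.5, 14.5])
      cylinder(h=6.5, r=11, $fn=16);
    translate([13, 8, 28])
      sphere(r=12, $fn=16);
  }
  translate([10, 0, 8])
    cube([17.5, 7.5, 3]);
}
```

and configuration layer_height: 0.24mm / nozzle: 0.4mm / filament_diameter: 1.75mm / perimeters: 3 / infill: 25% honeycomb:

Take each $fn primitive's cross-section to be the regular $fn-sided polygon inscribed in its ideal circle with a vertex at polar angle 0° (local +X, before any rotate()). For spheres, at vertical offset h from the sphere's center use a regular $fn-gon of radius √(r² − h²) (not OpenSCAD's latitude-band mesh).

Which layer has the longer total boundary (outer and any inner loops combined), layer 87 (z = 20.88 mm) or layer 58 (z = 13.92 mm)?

layer 58 (z = 13.92 mm)

Layer 87 (z = 20.88): the cube is not intersected at this z (z outside [0, 18]); the sphere at (-3, 3) is absent (|z−center|=16.880 > r=4); the r=11 cylinder at (3.5, 5.5) contributes a regular 16-gon of circumradius 11 (perimeter = 2·16·11.000·sin(180°/16) = 68.67 mm); the sphere at (13, 8): section is a regular 16-gon, circumradius = √(r²−h²) = √(12²−7.12²) = 9.659 (perimeter = 2·16·9.659·sin(180°/16) = 60.30 mm); Taking the union: the regions partially overlap (shared area 133.67 mm²), so the edge portions inside another operand are dropped and the merged outline is re-measured after clipping — boundary = 85.29 mm; the cube at (10, 0) does not reach this height (z outside [8, 11]); Subtracting the remaining from the first: none of the subtracted shapes is present at this height, so the result so far is unchanged — boundary = 85.29 mm. So its perimeter = 85.29 mm. Layer 58 (z = 13.92): the cube is present — its section is the full 28×23.5 rectangle (perimeter 103.00 mm); the sphere at (-3, 3) is absent (|z−center|=9.920 > r=4); the cylinder at (3.5, 5.5) does not reach this height (z outside [14.5, 21]); the sphere at (13, 8) is absent (|z−center|=14.080 > r=12); Merging all regions: only the 28×23.5 cube is present, so the union is just that shape — boundary = 103.00 mm; the cube at (10, 0) is not intersected at this z (z outside [8, 11]); Taking the first minus the rest: none of the subtracted shapes is present at this height, so the result so far is unchanged — boundary = 103.00 mm. So its perimeter = 103.00 mm. Layer 58 is larger (103.00 vs 85.29 mm).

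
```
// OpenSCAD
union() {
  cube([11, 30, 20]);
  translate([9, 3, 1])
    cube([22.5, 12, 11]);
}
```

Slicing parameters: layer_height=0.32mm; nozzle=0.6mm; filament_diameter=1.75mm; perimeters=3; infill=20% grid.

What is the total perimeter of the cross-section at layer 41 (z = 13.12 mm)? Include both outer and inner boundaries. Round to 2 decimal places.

82.00 mm

At z = 13.12 mm: the 11×30 cube contributes its full rectangle (perimeter 82.00 mm); the cube at (9, 3) is not intersected at this z (z outside [1, 12]); Combining (union): only the 11×30 cube is present, so the union is just that shape — boundary = 82.00 mm. Overall, the cross-section is a single solid region. Total boundary length (outer) = 82.00 mm.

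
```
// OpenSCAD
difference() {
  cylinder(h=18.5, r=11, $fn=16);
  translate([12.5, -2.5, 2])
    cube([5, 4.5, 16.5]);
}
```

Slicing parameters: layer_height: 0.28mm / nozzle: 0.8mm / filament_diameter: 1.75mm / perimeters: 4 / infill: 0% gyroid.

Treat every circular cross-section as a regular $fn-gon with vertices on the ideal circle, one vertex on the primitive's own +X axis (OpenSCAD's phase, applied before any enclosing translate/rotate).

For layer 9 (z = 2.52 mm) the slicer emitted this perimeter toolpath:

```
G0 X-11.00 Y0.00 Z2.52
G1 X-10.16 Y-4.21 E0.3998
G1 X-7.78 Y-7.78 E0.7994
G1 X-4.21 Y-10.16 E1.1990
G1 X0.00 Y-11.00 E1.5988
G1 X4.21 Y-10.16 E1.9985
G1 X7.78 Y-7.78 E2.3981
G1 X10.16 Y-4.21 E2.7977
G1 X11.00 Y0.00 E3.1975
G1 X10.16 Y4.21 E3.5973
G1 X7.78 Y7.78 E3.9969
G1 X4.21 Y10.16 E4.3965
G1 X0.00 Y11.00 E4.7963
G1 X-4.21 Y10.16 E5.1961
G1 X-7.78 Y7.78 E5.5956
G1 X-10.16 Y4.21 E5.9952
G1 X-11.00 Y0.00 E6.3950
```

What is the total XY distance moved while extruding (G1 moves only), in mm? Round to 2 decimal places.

Sum the Euclidean lengths of each G1 segment: total = 68.67 mm.

68.67 mm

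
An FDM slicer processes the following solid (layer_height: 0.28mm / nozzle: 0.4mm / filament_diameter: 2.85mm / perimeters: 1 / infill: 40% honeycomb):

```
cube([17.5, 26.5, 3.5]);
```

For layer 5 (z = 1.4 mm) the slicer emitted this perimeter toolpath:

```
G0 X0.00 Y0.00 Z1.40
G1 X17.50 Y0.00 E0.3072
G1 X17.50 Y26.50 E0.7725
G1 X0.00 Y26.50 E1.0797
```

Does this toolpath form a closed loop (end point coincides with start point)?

no

Start point (G0): (0.00, 0.00). End point (last G1): the path does not return to the start — open.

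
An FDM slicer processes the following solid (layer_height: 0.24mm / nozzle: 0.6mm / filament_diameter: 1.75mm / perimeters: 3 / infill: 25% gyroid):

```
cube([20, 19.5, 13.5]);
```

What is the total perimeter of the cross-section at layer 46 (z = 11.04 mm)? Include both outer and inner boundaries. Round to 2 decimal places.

79.00 mm

At z = 11.04 mm: the cube (footprint 20×19.5) is included at this height (perimeter 79.00 mm). Overall, the cross-section is a single solid region. Total boundary length (outer) = 79.00 mm.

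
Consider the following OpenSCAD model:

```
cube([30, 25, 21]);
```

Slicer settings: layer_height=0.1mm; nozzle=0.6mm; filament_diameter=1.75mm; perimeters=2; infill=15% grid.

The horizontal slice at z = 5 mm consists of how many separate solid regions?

At z = 5 mm: the cube is present — its section is the full 30×25 rectangle. The result has 1 disconnected region.

1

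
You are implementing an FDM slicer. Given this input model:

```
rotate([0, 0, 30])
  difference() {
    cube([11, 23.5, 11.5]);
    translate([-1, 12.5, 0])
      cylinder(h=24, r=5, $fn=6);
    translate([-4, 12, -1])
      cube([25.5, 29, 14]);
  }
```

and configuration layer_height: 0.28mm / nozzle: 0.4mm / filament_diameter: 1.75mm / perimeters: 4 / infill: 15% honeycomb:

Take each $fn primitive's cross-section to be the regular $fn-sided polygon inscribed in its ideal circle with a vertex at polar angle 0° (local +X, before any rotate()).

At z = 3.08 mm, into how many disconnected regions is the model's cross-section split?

1

At z = 3.08 mm: the 11×23.5 cube contributes its full rectangle; the r=5 cylinder at (-1, 12.5) gives a regular 6-gon of circumradius 5 (constant along its height); the cube at (-4, 12) is present — its section is the full 25.5×29 rectangle; Subtracting the remaining from the first: starting from the 11×23.5 cube, the r=5 cylinder at (-1, 12.5) partially overlaps it — only the 23.82 mm² overlap (of its 64.95 mm²) is removed, clipping the outline; the 25.5×29 cube at (-4, 12) partially overlaps it — only the 112.66 mm² overlap (of its 739.50 mm²) is removed, clipping the outline — 1 connected region; (rotated 30° about Z; rotation is an isometry so areas/perimeters/island counts are preserved). The result has 1 disconnected region.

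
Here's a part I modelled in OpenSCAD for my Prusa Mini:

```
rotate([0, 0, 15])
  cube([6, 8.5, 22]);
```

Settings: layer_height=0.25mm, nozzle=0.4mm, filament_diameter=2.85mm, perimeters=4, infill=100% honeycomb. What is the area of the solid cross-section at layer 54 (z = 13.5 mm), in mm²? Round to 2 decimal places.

At z = 13.5 mm: the 6×8.5 cube contributes its full rectangle (area 51.00 mm²); (rotated 15° about Z; rotation is an isometry so areas/perimeters/island counts are preserved). Overall, the cross-section is a single solid region. Net area = 51.00 mm².

51.00 mm²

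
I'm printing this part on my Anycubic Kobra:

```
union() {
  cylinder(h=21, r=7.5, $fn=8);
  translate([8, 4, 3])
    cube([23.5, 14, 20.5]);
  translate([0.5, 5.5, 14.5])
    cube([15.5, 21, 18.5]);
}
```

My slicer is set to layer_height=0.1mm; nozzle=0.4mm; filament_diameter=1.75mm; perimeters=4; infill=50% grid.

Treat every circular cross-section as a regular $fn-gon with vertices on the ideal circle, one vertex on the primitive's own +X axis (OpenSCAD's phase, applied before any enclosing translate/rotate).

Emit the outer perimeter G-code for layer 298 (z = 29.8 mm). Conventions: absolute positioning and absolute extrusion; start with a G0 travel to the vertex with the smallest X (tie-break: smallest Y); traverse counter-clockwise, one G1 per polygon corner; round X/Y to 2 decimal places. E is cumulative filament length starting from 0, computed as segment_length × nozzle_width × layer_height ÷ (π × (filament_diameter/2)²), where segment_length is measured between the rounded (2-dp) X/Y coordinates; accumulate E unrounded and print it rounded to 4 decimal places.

At z = 29.8 mm: the cylinder is absent (z outside [0, 21]); the cube at (8, 4) is absent (z outside [3, 23.5]); the cube at (0.5, 5.5) is present — its section is the full 15.5×21 rectangle; Combining (union): only the 15.5×21 cube at (0.5, 5.5) is present, so the union is just that shape — 1 connected region. The outline is a single polygon with 4 vertices. Extrusion per mm of travel: 0.4 × 0.1 / (π × 0.875²) = 0.016630. Accumulating E over each segment gives final E = 1.2140.

G0 X0.50 Y5.50 Z29.80
G1 X16.00 Y5.50 E0.2578
G1 X16.00 Y26.50 E0.6070
G1 X0.50 Y26.50 E0.8648
G1 X0.50 Y5.50 E1.2140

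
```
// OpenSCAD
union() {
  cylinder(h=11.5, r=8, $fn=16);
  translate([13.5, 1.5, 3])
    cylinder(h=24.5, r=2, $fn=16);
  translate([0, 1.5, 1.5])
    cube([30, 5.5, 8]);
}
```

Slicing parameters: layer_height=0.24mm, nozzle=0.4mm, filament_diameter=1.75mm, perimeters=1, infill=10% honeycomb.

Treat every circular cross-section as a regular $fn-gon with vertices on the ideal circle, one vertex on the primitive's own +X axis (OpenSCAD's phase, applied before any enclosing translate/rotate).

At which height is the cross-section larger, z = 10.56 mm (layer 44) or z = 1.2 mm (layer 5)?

Layer 44 (z = 10.56): the r=8 cylinder contributes a regular 16-gon of circumradius 8 (area = (16/2)·8.000²·sin(360°/16) = 195.93 mm²); the r=2 cylinder at (13.5, 1.5) contributes a regular 16-gon of circumradius 2 (area = (16/2)·2.000²·sin(360°/16) = 12.25 mm²); the cube at (0, 1.5) is absent (z outside [1.5, 9.5]); Taking the union: the 2 present regions are separate (no shared area or edge), so areas and boundary lengths simply add and each stays a separate island — area = 208.18 mm². So its area = 208.18 mm². Layer 5 (z = 1.2): the cylinder: section is a regular 16-gon, circumradius r=8 (area = (16/2)·8.000²·sin(360°/16) = 195.93 mm²); the cylinder at (13.5, 1.5) does not reach this height (z outside [3, 27.5]); the cube at (0, 1.5) does not reach this height (z outside [1.5, 9.5]); Combining (union): only the r=8 cylinder is present, so the union is just that shape — area = 195.93 mm². So its area = 195.93 mm². Layer 44 is larger (208.18 vs 195.93 mm²).

layer 44 (z = 10.56 mm)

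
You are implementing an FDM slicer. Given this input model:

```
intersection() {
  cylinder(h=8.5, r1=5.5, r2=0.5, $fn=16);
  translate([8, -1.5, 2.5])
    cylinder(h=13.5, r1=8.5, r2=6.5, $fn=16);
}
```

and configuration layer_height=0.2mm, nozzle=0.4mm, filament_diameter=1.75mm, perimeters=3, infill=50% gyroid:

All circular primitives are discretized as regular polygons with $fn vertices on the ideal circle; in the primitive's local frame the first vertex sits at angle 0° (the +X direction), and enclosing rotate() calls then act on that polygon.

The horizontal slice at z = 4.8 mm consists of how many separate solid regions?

1

At z = 4.8 mm: the cone: at t=0.565 of its height the radius interpolates to r₁+(r₂−r₁)t = 2.676, giving a regular 16-gon of that circumradius; the cone at (8, -1.5): at t=0.170 of its height the radius interpolates to r₁+(r₂−r₁)t = 8.159, giving a regular 16-gon of that circumradius; After intersecting: the cone at (8, -1.5) partially overlaps the cone; clipping to the common part keeps 9.80 mm² — 1 connected region. The result has 1 disconnected region.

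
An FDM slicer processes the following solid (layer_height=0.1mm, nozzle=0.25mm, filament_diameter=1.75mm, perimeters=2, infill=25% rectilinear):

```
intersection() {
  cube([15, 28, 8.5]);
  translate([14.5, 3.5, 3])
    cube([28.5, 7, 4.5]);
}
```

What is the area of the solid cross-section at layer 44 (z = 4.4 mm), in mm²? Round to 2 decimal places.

3.50 mm²

At z = 4.4 mm: the cube (footprint 15×28) is included at this height (area 420.00 mm²); the cube at (14.5, 3.5) (footprint 28.5×7) is included at this height (area 199.50 mm²); After intersecting: the 28.5×7 cube at (14.5, 3.5) partially overlaps the 15×28 cube; clipping to the common part keeps 3.50 mm² — area = 3.50 mm². Overall, the cross-section is a single solid region. Net area = 3.50 mm².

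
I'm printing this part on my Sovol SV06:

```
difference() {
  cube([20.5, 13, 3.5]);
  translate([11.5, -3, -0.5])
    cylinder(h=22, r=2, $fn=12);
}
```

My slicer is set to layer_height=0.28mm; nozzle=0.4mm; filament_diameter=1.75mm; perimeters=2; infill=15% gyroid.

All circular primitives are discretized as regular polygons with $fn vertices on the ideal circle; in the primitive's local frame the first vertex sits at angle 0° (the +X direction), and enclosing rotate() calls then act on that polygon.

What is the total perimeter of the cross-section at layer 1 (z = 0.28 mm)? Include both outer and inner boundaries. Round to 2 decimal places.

67.00 mm

At z = 0.28 mm: the cube is present — its section is the full 20.5×13 rectangle (perimeter 67.00 mm); the cylinder at (11.5, -3): section is a regular 12-gon, circumradius r=2 (perimeter = 2·12·2.000·sin(180°/12) = 12.42 mm); After the difference (first − rest): starting from the 20.5×13 cube, the r=2 cylinder at (11.5, -3) misses the remaining region (no effect) — boundary = 67.00 mm. Overall, the cross-section is a single solid region. Total boundary length (outer) = 67.00 mm.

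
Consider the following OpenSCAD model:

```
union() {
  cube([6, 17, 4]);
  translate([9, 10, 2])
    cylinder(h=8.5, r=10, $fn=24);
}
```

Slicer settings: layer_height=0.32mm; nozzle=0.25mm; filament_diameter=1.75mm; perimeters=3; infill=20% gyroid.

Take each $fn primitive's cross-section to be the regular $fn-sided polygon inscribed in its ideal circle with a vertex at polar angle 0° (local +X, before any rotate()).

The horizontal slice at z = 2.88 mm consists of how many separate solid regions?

At z = 2.88 mm: the cube is present — its section is the full 6×17 rectangle; the r=10 cylinder at (9, 10) contributes a regular 24-gon of circumradius 10; Taking the union: the regions partially overlap (shared area 85.24 mm²), so overlapping operands fuse into one piece — 1 connected region. The result has 1 disconnected region.

1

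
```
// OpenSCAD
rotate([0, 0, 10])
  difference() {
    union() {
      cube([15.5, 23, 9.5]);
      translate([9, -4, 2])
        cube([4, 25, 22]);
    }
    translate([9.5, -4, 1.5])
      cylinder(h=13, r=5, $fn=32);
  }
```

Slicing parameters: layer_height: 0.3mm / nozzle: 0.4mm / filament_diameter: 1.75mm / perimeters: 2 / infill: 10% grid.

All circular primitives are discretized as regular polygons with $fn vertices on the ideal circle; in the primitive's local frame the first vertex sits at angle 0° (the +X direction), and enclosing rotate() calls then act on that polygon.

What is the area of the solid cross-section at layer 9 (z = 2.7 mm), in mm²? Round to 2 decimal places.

At z = 2.7 mm: the cube is present — its section is the full 15.5×23 rectangle (area 356.50 mm²); the 4×25 cube at (9, -4) contributes its full rectangle (area 100.00 mm²); Combining (union): the regions partially overlap — summed areas 456.50 mm² minus the doubly-counted overlap 84.00 mm² gives 372.50 mm² — area = 372.50 mm²; the r=5 cylinder at (9.5, -4) gives a regular 32-gon of circumradius 5 (constant along its height) (area = (32/2)·5.000²·sin(360°/32) = 78.04 mm²); Taking the first minus the rest: starting from that combined region (372.50 mm²), the r=5 cylinder at (9.5, -4) partially overlaps it — only the 19.87 mm² overlap (of its 78.04 mm²) is removed, clipping the outline — area = 352.63 mm²; (rotated 10° about Z; rotation is an isometry so areas/perimeters/island counts are preserved). Overall, the cross-section is a single solid region. Net area = 352.63 mm².

352.63 mm²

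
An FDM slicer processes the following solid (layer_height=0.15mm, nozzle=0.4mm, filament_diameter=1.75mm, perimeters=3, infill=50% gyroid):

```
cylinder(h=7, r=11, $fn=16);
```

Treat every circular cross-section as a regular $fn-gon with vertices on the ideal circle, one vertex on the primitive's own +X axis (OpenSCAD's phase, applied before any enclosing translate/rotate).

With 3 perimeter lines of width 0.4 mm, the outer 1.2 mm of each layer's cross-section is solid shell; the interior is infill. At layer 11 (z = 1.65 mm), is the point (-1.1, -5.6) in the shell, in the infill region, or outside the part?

At z = 1.65 mm: the r=11 cylinder contributes a regular 16-gon of circumradius 11. Overall, the cross-section is a single solid region. The nearest boundary edge runs (-4.21, -10.16)→(-0.00, -11.00); distance from the point to it = 5.08 mm. The point is inside the cross-section and 5.08 mm from the nearest boundary — more than the 1.2 mm shell width (3 × 0.4), so it's in the infill interior.

infill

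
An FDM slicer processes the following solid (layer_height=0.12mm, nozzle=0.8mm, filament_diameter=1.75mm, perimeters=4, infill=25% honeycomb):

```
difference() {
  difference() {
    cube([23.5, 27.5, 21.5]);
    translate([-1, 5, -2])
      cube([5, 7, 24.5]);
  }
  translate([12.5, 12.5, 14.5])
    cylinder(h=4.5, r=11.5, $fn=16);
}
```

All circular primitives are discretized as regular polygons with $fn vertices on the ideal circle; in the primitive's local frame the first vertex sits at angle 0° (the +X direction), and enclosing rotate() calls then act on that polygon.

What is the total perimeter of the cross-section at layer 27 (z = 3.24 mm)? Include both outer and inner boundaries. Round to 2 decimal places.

At z = 3.24 mm: the cube (footprint 23.5×27.5) is included at this height (perimeter 102.00 mm); the 5×7 cube at (-1, 5) contributes its full rectangle (perimeter 24.00 mm); Subtracting the remaining from the first: starting from the 23.5×27.5 cube, the 5×7 cube at (-1, 5) partially overlaps it — only the 28.00 mm² overlap (of its 35.00 mm²) is removed, clipping the outline — boundary = 110.00 mm; the cylinder at (12.5, 12.5) does not reach this height (z outside [14.5, 19]); Subtracting the remaining from the first: none of the subtracted shapes is present at this height, so that combined region is unchanged — boundary = 110.00 mm. Overall, the cross-section is a single solid region. Total boundary length (outer) = 110.00 mm.

110.00 mm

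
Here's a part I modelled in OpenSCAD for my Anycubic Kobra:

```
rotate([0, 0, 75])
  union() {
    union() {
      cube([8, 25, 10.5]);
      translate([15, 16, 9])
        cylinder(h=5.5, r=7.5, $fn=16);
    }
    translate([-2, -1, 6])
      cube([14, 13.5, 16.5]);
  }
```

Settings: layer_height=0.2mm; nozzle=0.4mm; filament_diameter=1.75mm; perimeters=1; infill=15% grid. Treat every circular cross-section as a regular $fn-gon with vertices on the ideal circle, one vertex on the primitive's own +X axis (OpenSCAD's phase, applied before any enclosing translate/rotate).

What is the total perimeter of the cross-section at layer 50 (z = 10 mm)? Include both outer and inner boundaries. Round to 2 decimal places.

104.88 mm

At z = 10 mm: the cube is present — its section is the full 8×25 rectangle (perimeter 66.00 mm); the r=7.5 cylinder at (15, 16) contributes a regular 16-gon of circumradius 7.5 (perimeter = 2·16·7.500·sin(180°/16) = 46.82 mm); Taking the union: the regions partially overlap (shared area 1.26 mm²), so the edge portions inside another operand are dropped and the merged outline is re-measured after clipping — boundary = 102.67 mm; the cube at (-2, -1) (footprint 14×13.5) is included at this height (perimeter 55.00 mm); Merging all regions: the regions partially overlap (shared area 107.01 mm²), so the edge portions inside another operand are dropped and the merged outline is re-measured after clipping — boundary (outer + 1 inner loop) = 104.88 mm; (rotated 75° about Z; rotation is an isometry so areas/perimeters/island counts are preserved). Overall, the cross-section is one region with 1 hole. Total boundary length (outer + inner) = 104.88 mm.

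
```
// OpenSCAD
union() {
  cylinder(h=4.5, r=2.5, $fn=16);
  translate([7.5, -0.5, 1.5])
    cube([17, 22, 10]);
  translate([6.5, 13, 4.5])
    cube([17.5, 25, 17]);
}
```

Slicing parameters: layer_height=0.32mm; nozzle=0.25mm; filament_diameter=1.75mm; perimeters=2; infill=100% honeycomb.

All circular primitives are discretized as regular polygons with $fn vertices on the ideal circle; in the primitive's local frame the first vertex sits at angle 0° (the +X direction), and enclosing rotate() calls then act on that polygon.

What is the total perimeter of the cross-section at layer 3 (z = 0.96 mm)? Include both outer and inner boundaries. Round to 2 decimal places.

At z = 0.96 mm: the r=2.5 cylinder contributes a regular 16-gon of circumradius 2.5 (perimeter = 2·16·2.500·sin(180°/16) = 15.61 mm); the cube at (7.5, -0.5) is not intersected at this z (z outside [1.5, 11.5]); the cube at (6.5, 13) does not reach this height (z outside [4.5, 21.5]); Taking the union: only the r=2.5 cylinder is present, so the union is just that shape — boundary = 15.61 mm. Overall, the cross-section is a single solid region. Total boundary length (outer) = 15.61 mm.

15.61 mm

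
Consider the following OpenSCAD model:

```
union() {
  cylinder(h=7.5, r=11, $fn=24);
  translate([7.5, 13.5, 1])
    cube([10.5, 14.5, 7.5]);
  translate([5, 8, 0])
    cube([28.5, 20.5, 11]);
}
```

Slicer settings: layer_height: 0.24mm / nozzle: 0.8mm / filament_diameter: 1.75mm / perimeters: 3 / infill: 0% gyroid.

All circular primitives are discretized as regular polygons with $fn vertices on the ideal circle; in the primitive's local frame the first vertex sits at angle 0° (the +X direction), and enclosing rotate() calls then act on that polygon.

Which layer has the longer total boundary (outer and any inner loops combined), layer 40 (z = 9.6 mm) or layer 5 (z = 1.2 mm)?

Layer 40 (z = 9.6): the cylinder is not intersected at this z (z outside [0, 7.5]); the cube at (7.5, 13.5) is not intersected at this z (z outside [1, 8.5]); the 28.5×20.5 cube at (5, 8) contributes its full rectangle (perimeter 98.00 mm); Merging all regions: only the 28.5×20.5 cube at (5, 8) is present, so the union is just that shape — boundary = 98.00 mm. So its perimeter = 98.00 mm. Layer 5 (z = 1.2): the r=11 cylinder gives a regular 24-gon of circumradius 11 (constant along its height) (perimeter = 2·24·11.000·sin(180°/24) = 68.92 mm); the cube at (7.5, 13.5) is present — its section is the full 10.5×14.5 rectangle (perimeter 50.00 mm); the cube at (5, 8) is present — its section is the full 28.5×20.5 rectangle (perimeter 98.00 mm); Combining (union): the regions partially overlap (shared area 154.58 mm²), so the edge portions inside another operand are dropped and the merged outline is re-measured after clipping — boundary = 159.65 mm. So its perimeter = 159.65 mm. Layer 5 is larger (159.65 vs 98.00 mm).

layer 5 (z = 1.2 mm)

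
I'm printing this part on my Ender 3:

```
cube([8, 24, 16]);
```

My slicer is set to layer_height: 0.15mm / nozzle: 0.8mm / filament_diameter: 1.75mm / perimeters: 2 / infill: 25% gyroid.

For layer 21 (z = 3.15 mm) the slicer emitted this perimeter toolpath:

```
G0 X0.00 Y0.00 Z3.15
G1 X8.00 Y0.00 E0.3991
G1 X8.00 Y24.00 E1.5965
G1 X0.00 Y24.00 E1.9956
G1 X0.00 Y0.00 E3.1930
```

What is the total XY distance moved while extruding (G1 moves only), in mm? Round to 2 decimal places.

Sum the Euclidean lengths of each G1 segment: total = 64.00 mm.

64.00 mm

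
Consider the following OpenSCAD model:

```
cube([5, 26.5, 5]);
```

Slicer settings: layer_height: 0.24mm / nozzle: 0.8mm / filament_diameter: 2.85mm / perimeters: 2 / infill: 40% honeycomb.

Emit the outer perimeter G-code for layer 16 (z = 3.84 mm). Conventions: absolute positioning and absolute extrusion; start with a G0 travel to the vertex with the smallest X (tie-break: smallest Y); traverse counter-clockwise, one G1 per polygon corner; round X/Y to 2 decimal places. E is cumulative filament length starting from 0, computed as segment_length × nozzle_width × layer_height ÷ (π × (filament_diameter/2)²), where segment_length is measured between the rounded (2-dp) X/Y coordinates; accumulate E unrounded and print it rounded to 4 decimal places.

At z = 3.84 mm: the cube (footprint 5×26.5) is included at this height. The outline is a single polygon with 4 vertices. Extrusion per mm of travel: 0.8 × 0.24 / (π × 1.425²) = 0.030097. Accumulating E over each segment gives final E = 1.8961.

G0 X0.00 Y0.00 Z3.84
G1 X5.00 Y0.00 E0.1505
G1 X5.00 Y26.50 E0.9481
G1 X0.00 Y26.50 E1.0985
G1 X0.00 Y0.00 E1.8961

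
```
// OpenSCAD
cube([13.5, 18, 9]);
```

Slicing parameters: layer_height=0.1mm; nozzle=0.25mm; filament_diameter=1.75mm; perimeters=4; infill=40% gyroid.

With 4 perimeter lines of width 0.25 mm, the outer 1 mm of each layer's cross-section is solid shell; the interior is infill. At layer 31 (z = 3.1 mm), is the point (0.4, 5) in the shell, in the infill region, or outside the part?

At z = 3.1 mm: the 13.5×18 cube contributes its full rectangle. Overall, the cross-section is a single solid region. The nearest boundary edge runs (0.00, 18.00)→(0.00, 0.00); distance from the point to it = 0.40 mm. The point is inside the cross-section, 0.40 mm from the nearest boundary — within the 1 mm shell band (4 × 0.25).

shell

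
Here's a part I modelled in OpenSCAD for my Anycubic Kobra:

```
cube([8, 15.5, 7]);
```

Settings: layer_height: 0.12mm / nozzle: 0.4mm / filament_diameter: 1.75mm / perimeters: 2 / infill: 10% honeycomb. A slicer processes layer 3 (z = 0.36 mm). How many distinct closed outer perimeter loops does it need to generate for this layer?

1

At z = 0.36 mm: the cube is present — its section is the full 8×15.5 rectangle. The result has 1 disconnected region.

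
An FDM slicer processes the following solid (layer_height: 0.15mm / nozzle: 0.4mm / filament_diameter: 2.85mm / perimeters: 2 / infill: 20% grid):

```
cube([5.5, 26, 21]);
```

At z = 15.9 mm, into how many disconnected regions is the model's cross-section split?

At z = 15.9 mm: the 5.5×26 cube contributes its full rectangle. The result has 1 disconnected region.

1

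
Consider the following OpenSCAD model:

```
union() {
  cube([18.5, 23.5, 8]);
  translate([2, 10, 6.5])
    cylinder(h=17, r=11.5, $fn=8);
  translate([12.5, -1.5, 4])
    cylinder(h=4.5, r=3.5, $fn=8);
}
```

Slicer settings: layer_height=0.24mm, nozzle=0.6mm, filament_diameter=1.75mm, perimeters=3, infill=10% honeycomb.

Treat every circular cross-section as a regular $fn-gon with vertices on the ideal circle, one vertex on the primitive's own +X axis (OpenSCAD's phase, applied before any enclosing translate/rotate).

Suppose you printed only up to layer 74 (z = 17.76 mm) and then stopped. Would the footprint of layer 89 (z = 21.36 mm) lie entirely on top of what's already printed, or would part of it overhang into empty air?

entirely on top

Compare the two slices. At z = 17.76: the cube is absent (z outside [0, 8]); the r=11.5 cylinder at (2, 10) contributes a regular 8-gon of circumradius 11.5 (area = (8/2)·11.500²·sin(360°/8) = 374.06 mm²); the cylinder at (12.5, -1.5) is not intersected at this z (z outside [4, 8.5]); Combining (union): only the r=11.5 cylinder at (2, 10) is present, so the union is just that shape — area = 374.06 mm². At z = 21.36: the cube is not intersected at this z (z outside [0, 8]); the r=11.5 cylinder at (2, 10) contributes a regular 8-gon of circumradius 11.5 (area = (8/2)·11.500²·sin(360°/8) = 374.06 mm²); the cylinder at (12.5, -1.5) is absent (z outside [4, 8.5]); Merging all regions: only the r=11.5 cylinder at (2, 10) is present, so the union is just that shape — area = 374.06 mm². Checking containment: the cross-section at z = 21.36 is a subset of the cross-section at z = 17.76.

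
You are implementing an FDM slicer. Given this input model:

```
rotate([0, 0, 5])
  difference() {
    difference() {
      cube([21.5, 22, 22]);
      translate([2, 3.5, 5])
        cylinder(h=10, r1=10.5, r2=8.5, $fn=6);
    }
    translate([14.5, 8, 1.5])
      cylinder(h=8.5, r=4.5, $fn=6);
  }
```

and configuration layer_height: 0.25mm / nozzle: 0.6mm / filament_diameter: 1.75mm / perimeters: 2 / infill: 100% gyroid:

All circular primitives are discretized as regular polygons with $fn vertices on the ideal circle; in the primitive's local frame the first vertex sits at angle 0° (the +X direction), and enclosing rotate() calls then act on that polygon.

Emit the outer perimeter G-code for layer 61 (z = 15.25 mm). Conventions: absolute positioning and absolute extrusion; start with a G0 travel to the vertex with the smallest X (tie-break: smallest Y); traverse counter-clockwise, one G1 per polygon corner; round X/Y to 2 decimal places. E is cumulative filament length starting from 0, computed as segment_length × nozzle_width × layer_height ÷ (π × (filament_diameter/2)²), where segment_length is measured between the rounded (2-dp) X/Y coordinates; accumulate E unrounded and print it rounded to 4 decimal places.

At z = 15.25 mm: the cube is present — its section is the full 21.5×22 rectangle; the cone at (2, 3.5) does not reach this height (z outside [5, 15]); After the difference (first − rest): none of the subtracted shapes is present at this height, so the 21.5×22 cube is unchanged — 1 connected region; the cylinder at (14.5, 8) is absent (z outside [1.5, 10]); After the difference (first − rest): none of the subtracted shapes is present at this height, so that combined region is unchanged — 1 connected region; (whole slice rotated 5° about Z — lengths, areas and connectivity unchanged). The outline is a single polygon with 4 vertices. Extrusion per mm of travel: 0.6 × 0.25 / (π × 0.875²) = 0.062363. Accumulating E over each segment gives final E = 5.4262.

G0 X-1.92 Y21.92 Z15.25
G1 X0.00 Y0.00 E1.3722
G1 X21.42 Y1.87 E2.7131
G1 X19.50 Y23.79 E4.0853
G1 X-1.92 Y21.92 E5.4262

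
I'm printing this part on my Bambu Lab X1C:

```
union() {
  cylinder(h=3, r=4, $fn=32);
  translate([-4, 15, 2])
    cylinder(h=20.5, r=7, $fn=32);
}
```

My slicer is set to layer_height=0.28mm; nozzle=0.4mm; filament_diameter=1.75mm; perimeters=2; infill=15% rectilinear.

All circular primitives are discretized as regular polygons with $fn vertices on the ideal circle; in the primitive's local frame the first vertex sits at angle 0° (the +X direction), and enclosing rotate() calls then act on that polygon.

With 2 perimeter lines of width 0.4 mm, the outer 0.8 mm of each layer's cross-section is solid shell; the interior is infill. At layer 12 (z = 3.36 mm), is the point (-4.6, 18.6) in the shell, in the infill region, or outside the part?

At z = 3.36 mm: the cylinder is not intersected at this z (z outside [0, 3]); the r=7 cylinder at (-4, 15) gives a regular 32-gon of circumradius 7 (constant along its height); Combining (union): only the r=7 cylinder at (-4, 15) is present, so the union is just that shape — 1 connected region. Overall, the cross-section is a single solid region. The nearest boundary edge runs (-4.00, 22.00)→(-5.37, 21.87); distance from the point to it = 3.32 mm. The point is inside the cross-section and 3.32 mm from the nearest boundary — more than the 0.8 mm shell width (2 × 0.4), so it's in the infill interior.

infill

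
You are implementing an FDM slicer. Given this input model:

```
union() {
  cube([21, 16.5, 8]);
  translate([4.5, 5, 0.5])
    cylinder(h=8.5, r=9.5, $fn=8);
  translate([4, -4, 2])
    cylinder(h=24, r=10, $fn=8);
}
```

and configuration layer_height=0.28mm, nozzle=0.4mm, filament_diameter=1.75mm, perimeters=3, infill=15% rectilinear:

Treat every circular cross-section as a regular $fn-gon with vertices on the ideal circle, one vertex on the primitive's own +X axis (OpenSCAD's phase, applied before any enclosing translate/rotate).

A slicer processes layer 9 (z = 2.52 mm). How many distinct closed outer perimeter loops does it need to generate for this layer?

At z = 2.52 mm: the cube (footprint 21×16.5) is included at this height; the r=9.5 cylinder at (4.5, 5) contributes a regular 8-gon of circumradius 9.5; the cylinder at (4, -4): section is a regular 8-gon, circumradius r=10; Combining (union): the regions partially overlap (shared area 277.02 mm²), so overlapping operands fuse into one piece — 1 connected region. The result has 1 disconnected region.

1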